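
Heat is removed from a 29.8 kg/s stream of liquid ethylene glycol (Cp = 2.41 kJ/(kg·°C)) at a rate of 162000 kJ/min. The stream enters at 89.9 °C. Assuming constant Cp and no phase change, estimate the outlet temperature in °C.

T_out = 52.3 °C

Q = 162000 kJ/min = 2700 kJ/s
ΔT = Q/(ṁ·Cp) = 2700/(29.8×2.41) = 37.595 K
T_out = 89.9 − 37.595 = 52.305 °C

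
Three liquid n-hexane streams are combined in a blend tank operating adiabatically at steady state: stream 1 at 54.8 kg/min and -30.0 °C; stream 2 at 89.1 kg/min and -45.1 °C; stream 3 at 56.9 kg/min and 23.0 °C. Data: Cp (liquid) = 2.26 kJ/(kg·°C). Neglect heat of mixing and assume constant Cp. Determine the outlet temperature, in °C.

Adiabatic, steady state ⇒ Σ ṁᵢCp,ᵢ(T_out − Tᵢ) = 0
Σ ṁᵢCp,ᵢTᵢ = 54.8×2.26×-30.0 + 89.1×2.26×-45.1 + 56.9×2.26×23.0 = -9839.4
Σ ṁᵢCp,ᵢ = 54.8×2.26 + 89.1×2.26 + 56.9×2.26 = 453.81
T_out = -9839.4 / 453.81 = -21.682 °C

T_out = -21.7 °C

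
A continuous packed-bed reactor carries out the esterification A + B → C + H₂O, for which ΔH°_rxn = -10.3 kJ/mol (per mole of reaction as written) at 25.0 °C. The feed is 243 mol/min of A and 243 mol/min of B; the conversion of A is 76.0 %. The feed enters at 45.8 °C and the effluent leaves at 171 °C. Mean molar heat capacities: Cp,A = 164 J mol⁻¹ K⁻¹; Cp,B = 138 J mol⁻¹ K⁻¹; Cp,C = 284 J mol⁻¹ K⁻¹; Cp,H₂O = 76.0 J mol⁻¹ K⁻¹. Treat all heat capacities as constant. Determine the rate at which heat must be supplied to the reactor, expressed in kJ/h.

Extent of reaction ξ = 0.760 × 243 = 184.68 mol/min
Reaction term: ξ·ΔH°_rxn = 184.68 × -10.3 = -1902.2 kJ/min
Sensible, feed 45.8→25 °C: -1526.4 kJ/min
Outlet flows (mol/min): A 58.32, B 58.32, C 184.68, H₂O 184.68
Sensible, products 25→171 °C: 12278 kJ/min
Q = ΔH = 8849.6 kJ/min = 147.49 kW
Heat supplied = 530980 kJ/h

Q_in = 531000 kJ/h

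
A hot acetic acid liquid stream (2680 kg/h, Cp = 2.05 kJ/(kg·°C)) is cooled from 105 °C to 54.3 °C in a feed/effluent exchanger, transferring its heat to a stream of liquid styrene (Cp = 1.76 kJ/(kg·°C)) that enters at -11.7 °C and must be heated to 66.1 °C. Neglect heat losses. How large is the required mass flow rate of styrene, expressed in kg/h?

Heat released by hot stream: Q = 2680 × 2.05 × (105 − 54.3) = 278550 kJ/h
Energy balance on cold side (adiabatic exchanger): Q = ṁ_c·Cp_c·(T_c,out − T_c,in)
ṁ_c = 278550 / [1.76 × (66.1 − -11.7)] = 2034.3 kg/h

ṁ_c = 2030 kg/h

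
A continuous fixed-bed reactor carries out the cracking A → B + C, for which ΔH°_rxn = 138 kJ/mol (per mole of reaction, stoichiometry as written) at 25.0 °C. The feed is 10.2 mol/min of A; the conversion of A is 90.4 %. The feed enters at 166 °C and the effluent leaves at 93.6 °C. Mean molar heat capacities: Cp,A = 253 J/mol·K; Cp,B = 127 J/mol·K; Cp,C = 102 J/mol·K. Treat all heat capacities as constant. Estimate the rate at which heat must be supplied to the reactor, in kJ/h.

Extent of reaction ξ = 0.904 × 10.2 = 9.2208 mol/min
Reaction term: ξ·ΔH°_rxn = 9.2208 × 138 = 1272.5 kJ/min
Sensible, feed 166→25 °C: -363.86 kJ/min
Outlet flows (mol/min): A 0.9792, B 9.2208, C 9.2208
Sensible, products 25→93.6 °C: 161.85 kJ/min
Q = ΔH = 1070.5 kJ/min = 17.841 kW
Heat supplied = 64227 kJ/h

Q_in = 64200 kJ/h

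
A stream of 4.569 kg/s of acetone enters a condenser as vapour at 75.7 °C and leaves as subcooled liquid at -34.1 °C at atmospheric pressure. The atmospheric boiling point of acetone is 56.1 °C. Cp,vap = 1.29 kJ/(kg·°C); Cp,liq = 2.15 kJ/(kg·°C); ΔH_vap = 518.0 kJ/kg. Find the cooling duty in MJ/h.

Q_c = 12100 MJ/h

vapour 75.7→56.1 °C: -25.284 kJ/kg
condensation at 56.1 °C: -518 kJ/kg
liquid 56.1→-34.1 °C: -193.93 kJ/kg
Δh = -25.284 + -518 + -193.93 = -737.21 kJ/kg
Q = ṁ·Δh = 4.569 kg/s × -737.21 kJ/kg = -3368.3 kJ/s
|Q| = 3368.3 kW = 12126 MJ/h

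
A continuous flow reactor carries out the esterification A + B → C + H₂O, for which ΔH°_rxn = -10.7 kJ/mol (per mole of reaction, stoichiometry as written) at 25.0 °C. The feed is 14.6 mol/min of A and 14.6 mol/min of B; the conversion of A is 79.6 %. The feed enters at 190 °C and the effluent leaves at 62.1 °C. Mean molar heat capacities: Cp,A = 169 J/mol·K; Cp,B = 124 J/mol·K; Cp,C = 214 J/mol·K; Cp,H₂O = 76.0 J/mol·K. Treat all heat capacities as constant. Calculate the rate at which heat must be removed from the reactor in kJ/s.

Q_out = 11.2 kJ/s

Extent of reaction ξ = 0.796 × 14.6 = 11.622 mol/min
Reaction term: ξ·ΔH°_rxn = 11.622 × -10.7 = -124.35 kJ/min
Sensible, feed 190→25 °C: -705.84 kJ/min
Outlet flows (mol/min): A 2.9784, B 2.9784, C 11.622, H₂O 11.622
Sensible, products 25→62.1 °C: 157.41 kJ/min
Q = ΔH = -672.78 kJ/min = -11.213 kW
Heat removed = 11.213 kJ/s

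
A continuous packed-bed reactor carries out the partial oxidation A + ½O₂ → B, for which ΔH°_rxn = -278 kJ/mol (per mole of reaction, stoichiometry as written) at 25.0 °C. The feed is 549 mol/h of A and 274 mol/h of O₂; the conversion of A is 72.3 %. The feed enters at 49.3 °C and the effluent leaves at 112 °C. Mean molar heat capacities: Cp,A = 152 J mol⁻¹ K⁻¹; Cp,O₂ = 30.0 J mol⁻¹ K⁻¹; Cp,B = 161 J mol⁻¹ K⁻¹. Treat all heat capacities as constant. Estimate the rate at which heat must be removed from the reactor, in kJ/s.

Extent of reaction ξ = 0.723 × 549 = 396.93 mol/h
Reaction term: ξ·ΔH°_rxn = 396.93 × -278 = -110350 kJ/h
Sensible, feed 49.3→25 °C: -2227.5 kJ/h
Outlet flows (mol/h): A 152.07, O₂ 75.537, B 396.93
Sensible, products 25→112 °C: 7767.9 kJ/h
Q = ΔH = -104810 kJ/h = -29.113 kW
Heat removed = 29.113 kJ/s

Q_out = 29.1 kJ/s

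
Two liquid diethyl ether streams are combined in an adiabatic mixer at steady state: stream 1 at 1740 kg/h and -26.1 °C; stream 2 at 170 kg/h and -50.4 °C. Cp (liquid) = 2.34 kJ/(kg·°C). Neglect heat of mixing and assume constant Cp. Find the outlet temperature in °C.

Adiabatic, steady state ⇒ Σ ṁᵢCp,ᵢ(T_out − Tᵢ) = 0
T_out = Σ ṁᵢCp,ᵢTᵢ / Σ ṁᵢCp,ᵢ
      = -126320 / 4469.4 = -28.263 °C

T_out = -28.3 °C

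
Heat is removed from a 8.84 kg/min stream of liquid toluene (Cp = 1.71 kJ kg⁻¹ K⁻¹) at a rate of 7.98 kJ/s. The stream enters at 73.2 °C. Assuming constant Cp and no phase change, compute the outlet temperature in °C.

Q = 7.98 kJ/s = 478.8 kJ/min
ΔT = Q/(ṁ·Cp) = 478.8/(8.84×1.71) = 31.674 K
T_out = 73.2 − 31.674 = 41.526 °C

T_out = 41.5 °C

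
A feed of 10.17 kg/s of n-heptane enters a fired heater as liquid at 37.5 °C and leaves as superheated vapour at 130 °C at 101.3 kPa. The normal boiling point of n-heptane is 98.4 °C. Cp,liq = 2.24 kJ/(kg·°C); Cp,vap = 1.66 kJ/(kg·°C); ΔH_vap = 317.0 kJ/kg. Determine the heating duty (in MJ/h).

Q = 18500 MJ/h

liquid 37.5→98.4 °C: 136.42 kJ/kg
vaporisation at 98.4 °C: 317 kJ/kg
vapour 98.4→130 °C: 52.456 kJ/kg
Δh = 136.42 + 317 + 52.456 = 505.87 kJ/kg
Q = ṁ·Δh = 10.17 kg/s × 505.87 kJ/kg = 5144.7 kJ/s
|Q| = 5144.7 kW = 18521 MJ/h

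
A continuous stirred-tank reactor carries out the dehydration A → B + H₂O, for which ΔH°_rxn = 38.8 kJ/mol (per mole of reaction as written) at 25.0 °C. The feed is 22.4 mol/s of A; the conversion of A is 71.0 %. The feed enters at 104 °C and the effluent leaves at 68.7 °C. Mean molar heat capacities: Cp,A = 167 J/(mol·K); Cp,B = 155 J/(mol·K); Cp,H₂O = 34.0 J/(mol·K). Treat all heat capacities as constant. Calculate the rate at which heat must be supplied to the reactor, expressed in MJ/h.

Extent of reaction ξ = 0.710 × 22.4 = 15.904 mol/s
Reaction term: ξ·ΔH°_rxn = 15.904 × 38.8 = 617.08 kJ/s
Sensible, feed 104→25 °C: -295.52 kJ/s
Outlet flows (mol/s): A 6.496, B 15.904, H₂O 15.904
Sensible, products 25→68.7 °C: 178.76 kJ/s
Q = ΔH = 500.32 kJ/s = 500.32 kW
Heat supplied = 1801.1 MJ/h

Q_in = 1800 MJ/h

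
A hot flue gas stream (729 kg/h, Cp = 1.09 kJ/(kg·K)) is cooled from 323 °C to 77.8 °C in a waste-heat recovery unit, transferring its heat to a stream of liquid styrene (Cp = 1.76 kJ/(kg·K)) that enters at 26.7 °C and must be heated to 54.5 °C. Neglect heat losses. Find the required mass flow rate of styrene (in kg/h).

Heat released by hot stream: Q = 729 × 1.09 × (323 − 77.8) = 194840 kJ/h
Energy balance on cold side (adiabatic exchanger): Q = ṁ_c·Cp_c·(T_c,out − T_c,in)
ṁ_c = 194840 / [1.76 × (54.5 − 26.7)] = 3982.1 kg/h

ṁ_c = 3980 kg/h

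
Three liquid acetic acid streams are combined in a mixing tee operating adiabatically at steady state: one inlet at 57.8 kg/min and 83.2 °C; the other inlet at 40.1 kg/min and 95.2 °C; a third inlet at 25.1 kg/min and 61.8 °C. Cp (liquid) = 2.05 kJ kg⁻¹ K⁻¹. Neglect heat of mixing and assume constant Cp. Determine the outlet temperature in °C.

T_out = 82.7 °C

Energy balance with Q = 0: Σ ṁᵢCp,ᵢ(T_out − Tᵢ) = 0
Σ ṁᵢCp,ᵢTᵢ = 57.8×2.05×83.2 + 40.1×2.05×95.2 + 25.1×2.05×61.8 = 20864
Σ ṁᵢCp,ᵢ = 57.8×2.05 + 40.1×2.05 + 25.1×2.05 = 252.15
T_out = 20864 / 252.15 = 82.745 °C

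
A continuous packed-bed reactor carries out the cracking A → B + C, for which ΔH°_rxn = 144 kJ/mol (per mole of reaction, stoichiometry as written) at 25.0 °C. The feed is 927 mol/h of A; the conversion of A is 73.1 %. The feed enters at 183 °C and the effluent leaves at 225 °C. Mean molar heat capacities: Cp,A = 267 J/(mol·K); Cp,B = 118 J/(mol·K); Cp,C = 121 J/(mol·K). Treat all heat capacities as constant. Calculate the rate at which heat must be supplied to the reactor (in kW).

Q_in = 28.9 kW

Extent of reaction ξ = 0.731 × 927 = 677.64 mol/h
Reaction term: ξ·ΔH°_rxn = 677.64 × 144 = 97580 kJ/h
Sensible, feed 183→25 °C: -39106 kJ/h
Outlet flows (mol/h): A 249.36, B 677.64, C 677.64
Sensible, products 25→225 °C: 45707 kJ/h
Q = ΔH = 104180 kJ/h = 28.939 kW
Heat supplied = 28.939 kW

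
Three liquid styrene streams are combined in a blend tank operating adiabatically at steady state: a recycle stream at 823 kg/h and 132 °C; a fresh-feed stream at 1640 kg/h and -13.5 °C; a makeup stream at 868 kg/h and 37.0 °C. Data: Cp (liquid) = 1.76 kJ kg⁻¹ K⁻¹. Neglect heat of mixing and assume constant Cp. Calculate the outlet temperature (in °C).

Adiabatic, steady state ⇒ Σ ṁᵢCp,ᵢ(T_out − Tᵢ) = 0
T_out = Σ ṁᵢCp,ᵢTᵢ / Σ ṁᵢCp,ᵢ
      = 208760 / 5862.6 = 35.609 °C

T_out = 35.6 °C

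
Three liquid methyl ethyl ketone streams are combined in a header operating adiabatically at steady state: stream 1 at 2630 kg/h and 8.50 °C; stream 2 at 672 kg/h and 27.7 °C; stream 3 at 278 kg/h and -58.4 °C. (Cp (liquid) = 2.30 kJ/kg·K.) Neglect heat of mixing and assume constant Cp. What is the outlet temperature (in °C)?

T_out = 6.91 °C

No heat crosses the boundary, so H_out = H_in.
Σ ṁᵢCp,ᵢTᵢ = 2630×2.30×8.50 + 672×2.30×27.7 + 278×2.30×-58.4 = 56889
Σ ṁᵢCp,ᵢ = 2630×2.30 + 672×2.30 + 278×2.30 = 8234
T_out = 56889 / 8234 = 6.909 °C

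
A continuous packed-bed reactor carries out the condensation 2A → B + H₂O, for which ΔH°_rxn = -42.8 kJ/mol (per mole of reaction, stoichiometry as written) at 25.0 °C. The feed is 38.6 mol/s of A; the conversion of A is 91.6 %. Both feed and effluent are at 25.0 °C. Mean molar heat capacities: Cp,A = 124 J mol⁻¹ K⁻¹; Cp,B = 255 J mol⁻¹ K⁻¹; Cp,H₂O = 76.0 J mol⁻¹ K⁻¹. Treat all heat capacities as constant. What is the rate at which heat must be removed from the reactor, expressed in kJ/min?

Q_out = 45400 kJ/min

Extent of reaction ξ = 0.916 × 38.6 / 2 = 17.679 mol/s
Reaction term: ξ·ΔH°_rxn = 17.679 × -42.8 = -756.65 kJ/s
Q = ΔH = -756.65 kJ/s = -756.65 kW
Heat removed = 45399 kJ/min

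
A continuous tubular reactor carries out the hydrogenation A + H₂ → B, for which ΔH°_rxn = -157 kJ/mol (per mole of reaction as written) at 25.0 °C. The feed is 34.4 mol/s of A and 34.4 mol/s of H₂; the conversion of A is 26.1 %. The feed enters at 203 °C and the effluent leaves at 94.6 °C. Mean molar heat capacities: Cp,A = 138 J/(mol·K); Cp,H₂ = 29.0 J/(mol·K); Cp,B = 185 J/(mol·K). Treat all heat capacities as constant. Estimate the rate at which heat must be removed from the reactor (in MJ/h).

Extent of reaction ξ = 0.261 × 34.4 = 8.9784 mol/s
Reaction term: ξ·ΔH°_rxn = 8.9784 × -157 = -1409.6 kJ/s
Sensible, feed 203→25 °C: -1022.6 kJ/s
Outlet flows (mol/s): A 25.422, H₂ 25.422, B 8.9784
Sensible, products 25→94.6 °C: 411.09 kJ/s
Q = ΔH = -2021.1 kJ/s = -2021.1 kW
Heat removed = 7275.9 MJ/h

Q_out = 7280 MJ/h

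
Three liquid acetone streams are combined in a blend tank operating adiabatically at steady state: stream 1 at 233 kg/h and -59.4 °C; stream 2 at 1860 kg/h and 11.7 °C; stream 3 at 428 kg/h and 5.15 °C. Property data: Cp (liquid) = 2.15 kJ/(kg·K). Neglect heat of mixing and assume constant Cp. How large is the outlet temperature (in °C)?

T_out = 4.02 °C

No heat crosses the boundary, so H_out = H_in.
Σ ṁᵢCp,ᵢTᵢ = 233×2.15×-59.4 + 1860×2.15×11.7 + 428×2.15×5.15 = 21771
Σ ṁᵢCp,ᵢ = 233×2.15 + 1860×2.15 + 428×2.15 = 5420.1
T_out = 21771 / 5420.1 = 4.0167 °C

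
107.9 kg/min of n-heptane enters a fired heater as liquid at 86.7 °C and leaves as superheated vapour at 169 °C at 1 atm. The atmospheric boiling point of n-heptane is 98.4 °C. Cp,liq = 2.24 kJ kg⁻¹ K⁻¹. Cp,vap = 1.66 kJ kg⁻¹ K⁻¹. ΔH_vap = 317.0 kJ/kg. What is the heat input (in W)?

liquid 86.7→98.4 °C: 26.208 kJ/kg
vaporisation at 98.4 °C: 317 kJ/kg
vapour 98.4→169 °C: 117.2 kJ/kg
Δh = 26.208 + 317 + 117.2 = 460.4 kJ/kg
Q = ṁ·Δh = 107.9 kg/min × 460.4 kJ/kg = 49678 kJ/min
|Q| = 827.96 kW = 827960 W

Q = 828000 W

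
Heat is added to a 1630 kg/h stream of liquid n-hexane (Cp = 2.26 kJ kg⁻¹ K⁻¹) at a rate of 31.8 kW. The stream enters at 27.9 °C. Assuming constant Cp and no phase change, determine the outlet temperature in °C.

Q = 31.8 kW = 114480 kJ/h
ΔT = Q/(ṁ·Cp) = 114480/(1630×2.26) = 31.077 K
T_out = 27.9 + 31.077 = 58.977 °C

T_out = 59.0 °C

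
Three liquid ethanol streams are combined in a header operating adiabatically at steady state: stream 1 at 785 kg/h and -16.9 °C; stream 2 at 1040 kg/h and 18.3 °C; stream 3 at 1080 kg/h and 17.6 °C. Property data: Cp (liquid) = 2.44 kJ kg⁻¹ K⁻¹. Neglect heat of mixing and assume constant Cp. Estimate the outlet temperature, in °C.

Adiabatic, steady state ⇒ Σ ṁᵢCp,ᵢ(T_out − Tᵢ) = 0
Σ ṁᵢCp,ᵢTᵢ = 785×2.44×-16.9 + 1040×2.44×18.3 + 1080×2.44×17.6 = 60447
Σ ṁᵢCp,ᵢ = 785×2.44 + 1040×2.44 + 1080×2.44 = 7088.2
T_out = 60447 / 7088.2 = 8.5279 °C

T_out = 8.53 °C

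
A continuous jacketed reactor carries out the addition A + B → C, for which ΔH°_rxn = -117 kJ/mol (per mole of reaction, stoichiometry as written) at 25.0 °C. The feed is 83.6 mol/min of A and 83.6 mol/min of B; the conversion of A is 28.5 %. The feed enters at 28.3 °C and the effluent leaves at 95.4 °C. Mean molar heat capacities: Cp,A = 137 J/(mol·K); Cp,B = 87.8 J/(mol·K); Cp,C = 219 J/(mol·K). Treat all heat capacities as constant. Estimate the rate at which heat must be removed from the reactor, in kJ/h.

Q_out = 92200 kJ/h

Extent of reaction ξ = 0.285 × 83.6 = 23.826 mol/min
Reaction term: ξ·ΔH°_rxn = 23.826 × -117 = -2787.6 kJ/min
Sensible, feed 28.3→25 °C: -62.018 kJ/min
Outlet flows (mol/min): A 59.774, B 59.774, C 23.826
Sensible, products 25→95.4 °C: 1313.3 kJ/min
Q = ΔH = -1536.3 kJ/min = -25.606 kW
Heat removed = 92180 kJ/h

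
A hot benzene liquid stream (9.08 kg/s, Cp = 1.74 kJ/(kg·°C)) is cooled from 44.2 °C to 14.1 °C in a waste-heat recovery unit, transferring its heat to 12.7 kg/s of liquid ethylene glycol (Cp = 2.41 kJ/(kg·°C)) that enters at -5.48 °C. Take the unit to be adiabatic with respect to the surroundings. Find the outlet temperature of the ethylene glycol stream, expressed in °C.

Heat released by hot stream: Q = 9.08 × 1.74 × (44.2 − 14.1) = 475.56 kJ/s
Energy balance on cold side (adiabatic exchanger): Q = ṁ_c·Cp_c·(T_c,out − T_c,in)
T_c,out = -5.48 + 475.56/(12.7 × 2.41) = 10.057 °C

T_c,out = 10.1 °C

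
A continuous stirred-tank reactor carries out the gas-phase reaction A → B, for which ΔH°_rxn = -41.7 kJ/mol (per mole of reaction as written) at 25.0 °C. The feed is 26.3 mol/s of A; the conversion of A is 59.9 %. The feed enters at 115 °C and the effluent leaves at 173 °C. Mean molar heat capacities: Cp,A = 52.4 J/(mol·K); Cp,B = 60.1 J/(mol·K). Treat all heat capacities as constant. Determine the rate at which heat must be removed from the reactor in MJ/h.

Extent of reaction ξ = 0.599 × 26.3 = 15.754 mol/s
Reaction term: ξ·ΔH°_rxn = 15.754 × -41.7 = -656.93 kJ/s
Sensible, feed 115→25 °C: -124.03 kJ/s
Outlet flows (mol/s): A 10.546, B 15.754
Sensible, products 25→173 °C: 221.91 kJ/s
Q = ΔH = -559.05 kJ/s = -559.05 kW
Heat removed = 2012.6 MJ/h

Q_out = 2010 MJ/h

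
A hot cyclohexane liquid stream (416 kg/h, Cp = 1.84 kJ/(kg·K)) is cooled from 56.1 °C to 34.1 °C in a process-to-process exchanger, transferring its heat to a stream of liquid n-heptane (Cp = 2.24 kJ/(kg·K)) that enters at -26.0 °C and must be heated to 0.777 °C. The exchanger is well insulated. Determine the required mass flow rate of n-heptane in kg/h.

ṁ_c = 281 kg/h

Heat released by hot stream: Q = 416 × 1.84 × (56.1 − 34.1) = 16840 kJ/h
Energy balance on cold side (adiabatic exchanger): Q = ṁ_c·Cp_c·(T_c,out − T_c,in)
ṁ_c = 16840 / [2.24 × (0.777 − -26.0)] = 280.75 kg/h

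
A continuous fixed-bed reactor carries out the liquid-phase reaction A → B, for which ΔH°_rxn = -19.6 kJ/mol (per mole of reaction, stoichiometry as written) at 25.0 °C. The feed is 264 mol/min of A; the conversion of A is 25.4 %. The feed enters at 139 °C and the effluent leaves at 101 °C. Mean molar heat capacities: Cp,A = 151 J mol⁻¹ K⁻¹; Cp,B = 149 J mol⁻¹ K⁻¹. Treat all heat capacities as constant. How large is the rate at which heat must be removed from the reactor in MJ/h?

Q_out = 170 MJ/h

Extent of reaction ξ = 0.254 × 264 = 67.056 mol/min
Reaction term: ξ·ΔH°_rxn = 67.056 × -19.6 = -1314.3 kJ/min
Sensible, feed 139→25 °C: -4544.5 kJ/min
Outlet flows (mol/min): A 196.94, B 67.056
Sensible, products 25→101 °C: 3019.5 kJ/min
Q = ΔH = -2839.3 kJ/min = -47.322 kW
Heat removed = 170.36 MJ/h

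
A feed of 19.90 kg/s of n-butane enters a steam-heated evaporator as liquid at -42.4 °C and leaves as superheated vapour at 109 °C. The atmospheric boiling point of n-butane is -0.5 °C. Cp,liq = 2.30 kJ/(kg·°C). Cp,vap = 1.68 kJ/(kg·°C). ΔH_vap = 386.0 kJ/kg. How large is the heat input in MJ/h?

Q = 47700 MJ/h

liquid -42.4→-0.5 °C: 96.37 kJ/kg
vaporisation at -0.5 °C: 386 kJ/kg
vapour -0.5→109 °C: 183.96 kJ/kg
Δh = 96.37 + 386 + 183.96 = 666.33 kJ/kg
Q = ṁ·Δh = 19.90 kg/s × 666.33 kJ/kg = 13260 kJ/s
|Q| = 13260 kW = 47736 MJ/h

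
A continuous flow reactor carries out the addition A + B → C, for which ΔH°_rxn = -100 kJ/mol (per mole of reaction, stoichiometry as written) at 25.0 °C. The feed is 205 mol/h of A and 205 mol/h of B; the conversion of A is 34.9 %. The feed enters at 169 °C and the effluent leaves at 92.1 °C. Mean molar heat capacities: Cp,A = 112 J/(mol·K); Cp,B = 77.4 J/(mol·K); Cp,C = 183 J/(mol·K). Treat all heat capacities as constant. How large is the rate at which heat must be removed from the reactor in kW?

Extent of reaction ξ = 0.349 × 205 = 71.545 mol/h
Reaction term: ξ·ΔH°_rxn = 71.545 × -100 = -7154.5 kJ/h
Sensible, feed 169→25 °C: -5591.1 kJ/h
Outlet flows (mol/h): A 133.45, B 133.45, C 71.545
Sensible, products 25→92.1 °C: 2574.6 kJ/h
Q = ΔH = -10171 kJ/h = -2.8253 kW
Heat removed = 2.8253 kW

Q_out = 2.83 kW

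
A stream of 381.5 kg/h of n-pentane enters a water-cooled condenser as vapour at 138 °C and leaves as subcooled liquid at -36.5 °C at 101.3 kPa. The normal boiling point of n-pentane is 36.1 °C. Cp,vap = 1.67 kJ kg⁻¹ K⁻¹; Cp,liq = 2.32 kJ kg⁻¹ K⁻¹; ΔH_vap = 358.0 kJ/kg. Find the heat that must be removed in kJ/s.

Q_c = 73.8 kJ/s

vapour 138→36.1 °C: -170.17 kJ/kg
condensation at 36.1 °C: -358 kJ/kg
liquid 36.1→-36.5 °C: -168.43 kJ/kg
Δh = -170.17 + -358 + -168.43 = -696.61 kJ/kg
Q = ṁ·Δh = 381.5 kg/h × -696.61 kJ/kg = -265750 kJ/h
|Q| = 73.821 kW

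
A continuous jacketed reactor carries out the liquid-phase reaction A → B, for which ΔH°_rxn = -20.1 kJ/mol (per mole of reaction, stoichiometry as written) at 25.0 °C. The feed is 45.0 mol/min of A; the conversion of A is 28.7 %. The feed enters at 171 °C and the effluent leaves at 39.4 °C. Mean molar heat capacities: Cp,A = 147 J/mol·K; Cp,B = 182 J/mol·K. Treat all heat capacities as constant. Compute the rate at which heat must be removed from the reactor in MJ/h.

Q_out = 67.4 MJ/h

Extent of reaction ξ = 0.287 × 45.0 = 12.915 mol/min
Reaction term: ξ·ΔH°_rxn = 12.915 × -20.1 = -259.59 kJ/min
Sensible, feed 171→25 °C: -965.79 kJ/min
Outlet flows (mol/min): A 32.085, B 12.915
Sensible, products 25→39.4 °C: 101.77 kJ/min
Q = ΔH = -1123.6 kJ/min = -18.727 kW
Heat removed = 67.417 MJ/h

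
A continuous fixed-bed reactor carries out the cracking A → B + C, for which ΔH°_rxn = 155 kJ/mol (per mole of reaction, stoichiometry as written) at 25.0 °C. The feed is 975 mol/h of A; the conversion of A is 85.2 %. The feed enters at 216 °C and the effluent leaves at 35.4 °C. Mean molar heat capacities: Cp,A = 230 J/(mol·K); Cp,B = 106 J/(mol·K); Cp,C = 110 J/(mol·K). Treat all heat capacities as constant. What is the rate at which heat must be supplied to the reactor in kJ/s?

Q_in = 24.5 kJ/s

Extent of reaction ξ = 0.852 × 975 = 830.7 mol/h
Reaction term: ξ·ΔH°_rxn = 830.7 × 155 = 128760 kJ/h
Sensible, feed 216→25 °C: -42832 kJ/h
Outlet flows (mol/h): A 144.3, B 830.7, C 830.7
Sensible, products 25→35.4 °C: 2211.3 kJ/h
Q = ΔH = 88138 kJ/h = 24.483 kW
Heat supplied = 24.483 kJ/s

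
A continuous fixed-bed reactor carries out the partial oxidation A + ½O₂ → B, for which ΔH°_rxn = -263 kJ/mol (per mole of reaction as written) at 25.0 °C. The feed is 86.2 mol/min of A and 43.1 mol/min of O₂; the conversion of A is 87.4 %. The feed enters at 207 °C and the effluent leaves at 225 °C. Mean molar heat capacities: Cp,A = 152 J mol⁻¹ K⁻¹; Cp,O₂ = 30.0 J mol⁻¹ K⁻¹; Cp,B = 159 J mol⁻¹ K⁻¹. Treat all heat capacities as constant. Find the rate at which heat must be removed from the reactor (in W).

Extent of reaction ξ = 0.874 × 86.2 = 75.339 mol/min
Reaction term: ξ·ΔH°_rxn = 75.339 × -263 = -19814 kJ/min
Sensible, feed 207→25 °C: -2620 kJ/min
Outlet flows (mol/min): A 10.861, O₂ 5.4306, B 75.339
Sensible, products 25→225 °C: 2758.5 kJ/min
Q = ΔH = -19676 kJ/min = -327.93 kW
Heat removed = 327930 W

Q_out = 328000 W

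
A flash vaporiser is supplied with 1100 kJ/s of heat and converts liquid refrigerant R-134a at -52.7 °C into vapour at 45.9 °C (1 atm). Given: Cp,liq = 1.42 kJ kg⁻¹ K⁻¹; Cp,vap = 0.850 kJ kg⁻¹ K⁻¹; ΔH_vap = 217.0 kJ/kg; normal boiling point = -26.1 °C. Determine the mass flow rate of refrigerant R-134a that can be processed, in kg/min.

Δh = 1.42×(-26.1−-52.7) + 217.0 + 0.850×(45.9−-26.1) = 315.97 kJ/kg
Q = 1100 kJ/s = 1100 kJ/s = 66000 kJ/min
ṁ = Q/Δh = 66000 / 315.97 = 208.88 kg/min

ṁ = 209 kg/min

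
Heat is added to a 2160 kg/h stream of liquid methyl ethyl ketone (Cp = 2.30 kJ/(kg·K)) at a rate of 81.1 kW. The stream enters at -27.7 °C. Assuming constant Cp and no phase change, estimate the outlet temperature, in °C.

T_out = 31.1 °C

Q = 81.1 kW = 291960 kJ/h
ΔT = Q/(ṁ·Cp) = 291960/(2160×2.30) = 58.768 K
T_out = -27.7 + 58.768 = 31.068 °C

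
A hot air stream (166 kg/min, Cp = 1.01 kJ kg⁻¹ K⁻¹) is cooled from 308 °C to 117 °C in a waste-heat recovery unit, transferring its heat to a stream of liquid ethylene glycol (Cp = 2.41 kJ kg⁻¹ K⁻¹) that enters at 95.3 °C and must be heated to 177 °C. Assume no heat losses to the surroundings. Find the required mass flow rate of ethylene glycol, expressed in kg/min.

Heat released by hot stream: Q = 166 × 1.01 × (308 − 117) = 32023 kJ/min
Energy balance on cold side (adiabatic exchanger): Q = ṁ_c·Cp_c·(T_c,out − T_c,in)
ṁ_c = 32023 / [2.41 × (177 − 95.3)] = 162.64 kg/min

ṁ_c = 163 kg/min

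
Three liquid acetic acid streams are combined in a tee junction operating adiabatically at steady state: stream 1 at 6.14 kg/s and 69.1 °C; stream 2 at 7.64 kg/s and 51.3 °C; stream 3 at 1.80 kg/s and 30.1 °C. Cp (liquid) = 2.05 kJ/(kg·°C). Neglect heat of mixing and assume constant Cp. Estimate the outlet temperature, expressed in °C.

Adiabatic, steady state ⇒ Σ ṁᵢCp,ᵢ(T_out − Tᵢ) = 0
Σ ṁᵢCp,ᵢTᵢ = 6.14×2.05×69.1 + 7.64×2.05×51.3 + 1.80×2.05×30.1 = 1784.3
Σ ṁᵢCp,ᵢ = 6.14×2.05 + 7.64×2.05 + 1.80×2.05 = 31.939
T_out = 1784.3 / 31.939 = 55.866 °C

T_out = 55.9 °C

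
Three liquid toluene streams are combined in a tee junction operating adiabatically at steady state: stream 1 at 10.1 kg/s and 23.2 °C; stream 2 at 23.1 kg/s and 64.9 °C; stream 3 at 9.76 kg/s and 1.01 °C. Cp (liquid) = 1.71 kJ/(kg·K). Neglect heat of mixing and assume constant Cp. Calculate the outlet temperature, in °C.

T_out = 40.6 °C

No heat crosses the boundary, so H_out = H_in.
Σ ṁᵢCp,ᵢTᵢ = 10.1×1.71×23.2 + 23.1×1.71×64.9 + 9.76×1.71×1.01 = 2981.2
Σ ṁᵢCp,ᵢ = 10.1×1.71 + 23.1×1.71 + 9.76×1.71 = 73.462
T_out = 2981.2 / 73.462 = 40.581 °C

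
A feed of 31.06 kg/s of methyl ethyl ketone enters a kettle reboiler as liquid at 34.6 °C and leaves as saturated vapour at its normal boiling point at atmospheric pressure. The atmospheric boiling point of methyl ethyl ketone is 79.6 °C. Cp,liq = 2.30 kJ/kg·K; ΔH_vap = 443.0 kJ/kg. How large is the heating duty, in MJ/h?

liquid 34.6→79.6 °C: 103.5 kJ/kg
vaporisation at 79.6 °C: 443 kJ/kg
Δh = 103.5 + 443 = 546.5 kJ/kg
Q = ṁ·Δh = 31.06 kg/s × 546.5 kJ/kg = 16974 kJ/s
|Q| = 16974 kW = 61107 MJ/h

Q = 61100 MJ/h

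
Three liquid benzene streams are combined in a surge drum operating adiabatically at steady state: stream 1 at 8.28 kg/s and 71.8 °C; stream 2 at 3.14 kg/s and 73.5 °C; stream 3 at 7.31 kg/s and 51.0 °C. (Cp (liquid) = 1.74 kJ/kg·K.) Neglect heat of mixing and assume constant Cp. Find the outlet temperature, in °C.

Energy balance with Q = 0: Σ ṁᵢCp,ᵢ(T_out − Tᵢ) = 0
Σ ṁᵢCp,ᵢTᵢ = 8.28×1.74×71.8 + 3.14×1.74×73.5 + 7.31×1.74×51.0 = 2084.7
Σ ṁᵢCp,ᵢ = 8.28×1.74 + 3.14×1.74 + 7.31×1.74 = 32.59
T_out = 2084.7 / 32.59 = 63.967 °C

T_out = 64.0 °C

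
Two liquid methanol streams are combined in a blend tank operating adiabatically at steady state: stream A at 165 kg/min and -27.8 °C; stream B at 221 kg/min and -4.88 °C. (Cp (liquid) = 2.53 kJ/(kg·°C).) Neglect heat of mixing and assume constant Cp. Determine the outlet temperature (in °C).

No heat crosses the boundary, so H_out = H_in.
T_out = Σ ṁᵢCp,ᵢTᵢ / Σ ṁᵢCp,ᵢ
      = -14334 / 976.58 = -14.677 °C

T_out = -14.7 °C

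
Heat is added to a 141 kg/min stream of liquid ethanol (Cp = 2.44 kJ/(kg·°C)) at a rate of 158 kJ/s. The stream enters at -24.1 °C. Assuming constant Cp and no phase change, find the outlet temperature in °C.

Q = 158 kJ/s = 9480 kJ/min
ΔT = Q/(ṁ·Cp) = 9480/(141×2.44) = 27.555 K
T_out = -24.1 + 27.555 = 3.4549 °C

T_out = 3.45 °C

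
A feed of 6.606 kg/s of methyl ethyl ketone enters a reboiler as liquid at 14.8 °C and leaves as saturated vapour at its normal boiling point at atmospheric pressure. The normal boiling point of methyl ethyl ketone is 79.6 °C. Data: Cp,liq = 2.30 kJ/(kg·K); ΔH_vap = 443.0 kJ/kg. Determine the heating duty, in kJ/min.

liquid 14.8→79.6 °C: 149.04 kJ/kg
vaporisation at 79.6 °C: 443 kJ/kg
Δh = 149.04 + 443 = 592.04 kJ/kg
Q = ṁ·Δh = 6.606 kg/s × 592.04 kJ/kg = 3911 kJ/s
|Q| = 3911 kW = 234660 kJ/min

Q = 235000 kJ/min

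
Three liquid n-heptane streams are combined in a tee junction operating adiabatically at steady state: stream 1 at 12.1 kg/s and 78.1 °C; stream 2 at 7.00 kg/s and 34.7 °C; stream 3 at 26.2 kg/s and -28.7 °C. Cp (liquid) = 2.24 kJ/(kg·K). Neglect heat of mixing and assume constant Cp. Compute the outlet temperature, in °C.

T_out = 9.62 °C

No heat crosses the boundary, so H_out = H_in.
T_out = Σ ṁᵢCp,ᵢTᵢ / Σ ṁᵢCp,ᵢ
      = 976.57 / 101.47 = 9.6241 °C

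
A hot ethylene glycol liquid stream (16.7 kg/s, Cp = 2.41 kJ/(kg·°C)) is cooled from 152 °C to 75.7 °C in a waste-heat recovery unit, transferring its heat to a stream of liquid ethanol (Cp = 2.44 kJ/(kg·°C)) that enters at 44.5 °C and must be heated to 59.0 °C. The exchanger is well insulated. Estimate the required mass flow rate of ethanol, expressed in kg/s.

ṁ_c = 86.8 kg/s

Heat released by hot stream: Q = 16.7 × 2.41 × (152 − 75.7) = 3070.8 kJ/s
Energy balance on cold side (adiabatic exchanger): Q = ṁ_c·Cp_c·(T_c,out − T_c,in)
ṁ_c = 3070.8 / [2.44 × (59.0 − 44.5)] = 86.796 kg/s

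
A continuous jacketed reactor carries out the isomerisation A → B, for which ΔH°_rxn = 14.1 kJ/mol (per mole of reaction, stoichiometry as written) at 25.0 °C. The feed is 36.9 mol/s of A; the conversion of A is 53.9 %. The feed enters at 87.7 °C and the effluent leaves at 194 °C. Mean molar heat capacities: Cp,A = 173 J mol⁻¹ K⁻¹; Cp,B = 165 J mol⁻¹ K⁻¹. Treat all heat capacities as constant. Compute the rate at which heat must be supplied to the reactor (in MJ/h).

Extent of reaction ξ = 0.539 × 36.9 = 19.889 mol/s
Reaction term: ξ·ΔH°_rxn = 19.889 × 14.1 = 280.44 kJ/s
Sensible, feed 87.7→25 °C: -400.26 kJ/s
Outlet flows (mol/s): A 17.011, B 19.889
Sensible, products 25→194 °C: 1052 kJ/s
Q = ΔH = 932.13 kJ/s = 932.13 kW
Heat supplied = 3355.7 MJ/h

Q_in = 3360 MJ/h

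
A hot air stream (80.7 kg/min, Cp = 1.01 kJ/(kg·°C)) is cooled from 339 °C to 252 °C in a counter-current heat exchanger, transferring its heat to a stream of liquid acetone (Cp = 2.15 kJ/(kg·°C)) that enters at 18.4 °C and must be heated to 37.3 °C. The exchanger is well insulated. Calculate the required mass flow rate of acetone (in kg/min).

Heat released by hot stream: Q = 80.7 × 1.01 × (339 − 252) = 7091.1 kJ/min
Energy balance on cold side (adiabatic exchanger): Q = ṁ_c·Cp_c·(T_c,out − T_c,in)
ṁ_c = 7091.1 / [2.15 × (37.3 − 18.4)] = 174.51 kg/min

ṁ_c = 175 kg/min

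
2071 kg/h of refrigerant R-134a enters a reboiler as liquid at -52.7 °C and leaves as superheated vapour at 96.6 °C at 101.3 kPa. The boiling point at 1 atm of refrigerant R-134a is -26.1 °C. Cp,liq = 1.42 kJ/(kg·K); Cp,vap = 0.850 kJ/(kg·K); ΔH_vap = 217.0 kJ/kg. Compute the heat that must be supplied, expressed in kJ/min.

liquid -52.7→-26.1 °C: 37.772 kJ/kg
vaporisation at -26.1 °C: 217 kJ/kg
vapour -26.1→96.6 °C: 104.29 kJ/kg
Δh = 37.772 + 217 + 104.29 = 359.07 kJ/kg
Q = ṁ·Δh = 2071 kg/h × 359.07 kJ/kg = 743630 kJ/h
|Q| = 206.56 kW = 12394 kJ/min

Q = 12400 kJ/min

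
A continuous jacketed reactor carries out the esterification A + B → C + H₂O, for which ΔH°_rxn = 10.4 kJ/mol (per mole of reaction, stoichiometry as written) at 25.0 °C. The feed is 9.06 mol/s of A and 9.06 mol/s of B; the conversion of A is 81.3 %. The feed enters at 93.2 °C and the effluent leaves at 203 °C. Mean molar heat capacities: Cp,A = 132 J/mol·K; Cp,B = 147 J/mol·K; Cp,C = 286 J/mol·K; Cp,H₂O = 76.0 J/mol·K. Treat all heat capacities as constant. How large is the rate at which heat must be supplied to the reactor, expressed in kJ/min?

Q_in = 27800 kJ/min

Extent of reaction ξ = 0.813 × 9.06 = 7.3658 mol/s
Reaction term: ξ·ΔH°_rxn = 7.3658 × 10.4 = 76.604 kJ/s
Sensible, feed 93.2→25 °C: -172.39 kJ/s
Outlet flows (mol/s): A 1.6942, B 1.6942, C 7.3658, H₂O 7.3658
Sensible, products 25→203 °C: 558.76 kJ/s
Q = ΔH = 462.97 kJ/s = 462.97 kW
Heat supplied = 27778 kJ/min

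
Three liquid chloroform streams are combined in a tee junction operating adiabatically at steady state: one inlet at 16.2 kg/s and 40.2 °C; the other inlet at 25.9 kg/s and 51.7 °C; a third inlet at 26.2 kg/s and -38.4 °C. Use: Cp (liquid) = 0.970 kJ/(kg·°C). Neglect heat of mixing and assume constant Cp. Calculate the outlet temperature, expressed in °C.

Energy balance with Q = 0: Σ ṁᵢCp,ᵢ(T_out − Tᵢ) = 0
T_out = Σ ṁᵢCp,ᵢTᵢ / Σ ṁᵢCp,ᵢ
      = 954.66 / 66.251 = 14.41 °C

T_out = 14.4 °C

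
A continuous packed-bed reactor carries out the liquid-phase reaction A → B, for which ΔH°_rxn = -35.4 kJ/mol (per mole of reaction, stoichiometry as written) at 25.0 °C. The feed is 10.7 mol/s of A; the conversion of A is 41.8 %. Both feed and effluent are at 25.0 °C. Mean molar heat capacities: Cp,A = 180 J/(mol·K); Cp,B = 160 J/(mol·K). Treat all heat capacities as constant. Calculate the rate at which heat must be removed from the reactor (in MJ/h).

Extent of reaction ξ = 0.418 × 10.7 = 4.4726 mol/s
Reaction term: ξ·ΔH°_rxn = 4.4726 × -35.4 = -158.33 kJ/s
Q = ΔH = -158.33 kJ/s = -158.33 kW
Heat removed = 569.99 MJ/h

Q_out = 570 MJ/h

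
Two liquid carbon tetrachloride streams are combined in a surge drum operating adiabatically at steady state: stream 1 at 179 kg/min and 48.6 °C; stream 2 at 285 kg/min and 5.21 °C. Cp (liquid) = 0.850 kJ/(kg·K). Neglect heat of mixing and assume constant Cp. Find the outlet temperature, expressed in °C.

Adiabatic, steady state ⇒ Σ ṁᵢCp,ᵢ(T_out − Tᵢ) = 0
T_out = Σ ṁᵢCp,ᵢTᵢ / Σ ṁᵢCp,ᵢ
      = 8656.6 / 394.4 = 21.949 °C

T_out = 21.9 °C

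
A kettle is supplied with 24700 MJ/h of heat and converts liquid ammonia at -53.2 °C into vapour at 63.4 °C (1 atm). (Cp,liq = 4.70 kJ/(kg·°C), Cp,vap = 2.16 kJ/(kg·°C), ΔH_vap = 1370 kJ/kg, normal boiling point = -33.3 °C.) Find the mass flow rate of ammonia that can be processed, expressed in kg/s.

ṁ = 4.10 kg/s

Δh = 4.70×(-33.3−-53.2) + 1370 + 2.16×(63.4−-33.3) = 1672.4 kJ/kg
Q = 24700 MJ/h = 6861.1 kJ/s = 6861.1 kJ/s
ṁ = Q/Δh = 6861.1 / 1672.4 = 4.1025 kg/s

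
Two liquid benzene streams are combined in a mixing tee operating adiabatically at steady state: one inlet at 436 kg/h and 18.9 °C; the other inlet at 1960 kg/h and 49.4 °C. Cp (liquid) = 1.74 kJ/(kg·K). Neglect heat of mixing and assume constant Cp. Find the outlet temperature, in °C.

T_out = 43.8 °C

Energy balance with Q = 0: Σ ṁᵢCp,ᵢ(T_out − Tᵢ) = 0
T_out = Σ ṁᵢCp,ᵢTᵢ / Σ ṁᵢCp,ᵢ
      = 182810 / 4169 = 43.85 °C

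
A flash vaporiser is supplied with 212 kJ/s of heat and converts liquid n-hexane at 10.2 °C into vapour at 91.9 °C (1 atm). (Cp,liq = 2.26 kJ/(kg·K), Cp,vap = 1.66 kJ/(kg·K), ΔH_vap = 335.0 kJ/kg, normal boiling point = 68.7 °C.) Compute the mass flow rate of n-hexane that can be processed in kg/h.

ṁ = 1510 kg/h

Δh = 2.26×(68.7−10.2) + 335.0 + 1.66×(91.9−68.7) = 505.72 kJ/kg
Q = 212 kJ/s = 212 kJ/s = 763200 kJ/h
ṁ = Q/Δh = 763200 / 505.72 = 1509.1 kg/h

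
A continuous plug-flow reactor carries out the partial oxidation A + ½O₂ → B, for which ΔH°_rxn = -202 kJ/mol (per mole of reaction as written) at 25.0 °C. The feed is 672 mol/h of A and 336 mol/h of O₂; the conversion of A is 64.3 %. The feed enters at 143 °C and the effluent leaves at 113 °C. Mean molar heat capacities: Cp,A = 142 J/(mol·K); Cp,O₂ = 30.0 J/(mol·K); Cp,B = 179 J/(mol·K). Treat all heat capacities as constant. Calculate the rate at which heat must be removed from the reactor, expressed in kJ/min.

Q_out = 1490 kJ/min

Extent of reaction ξ = 0.643 × 672 = 432.1 mol/h
Reaction term: ξ·ΔH°_rxn = 432.1 × -202 = -87283 kJ/h
Sensible, feed 143→25 °C: -12449 kJ/h
Outlet flows (mol/h): A 239.9, O₂ 119.95, B 432.1
Sensible, products 25→113 °C: 10121 kJ/h
Q = ΔH = -89612 kJ/h = -24.892 kW
Heat removed = 1493.5 kJ/min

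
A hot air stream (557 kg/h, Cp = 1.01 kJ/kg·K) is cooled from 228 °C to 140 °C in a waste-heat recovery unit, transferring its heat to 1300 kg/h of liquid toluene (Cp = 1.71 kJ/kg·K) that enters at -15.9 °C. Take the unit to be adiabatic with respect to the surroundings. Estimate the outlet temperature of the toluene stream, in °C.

Heat released by hot stream: Q = 557 × 1.01 × (228 − 140) = 49506 kJ/h
Energy balance on cold side (adiabatic exchanger): Q = ṁ_c·Cp_c·(T_c,out − T_c,in)
T_c,out = -15.9 + 49506/(1300 × 1.71) = 6.37 °C

T_c,out = 6.37 °C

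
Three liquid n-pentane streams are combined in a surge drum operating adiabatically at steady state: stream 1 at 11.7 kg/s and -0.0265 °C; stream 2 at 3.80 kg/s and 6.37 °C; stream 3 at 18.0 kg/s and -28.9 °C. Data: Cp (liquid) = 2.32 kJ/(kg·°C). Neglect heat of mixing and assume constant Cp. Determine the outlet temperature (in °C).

T_out = -14.8 °C

Energy balance with Q = 0: Σ ṁᵢCp,ᵢ(T_out − Tᵢ) = 0
Σ ṁᵢCp,ᵢTᵢ = 11.7×2.32×-0.0265 + 3.80×2.32×6.37 + 18.0×2.32×-28.9 = -1151.4
Σ ṁᵢCp,ᵢ = 11.7×2.32 + 3.80×2.32 + 18.0×2.32 = 77.72
T_out = -1151.4 / 77.72 = -14.815 °C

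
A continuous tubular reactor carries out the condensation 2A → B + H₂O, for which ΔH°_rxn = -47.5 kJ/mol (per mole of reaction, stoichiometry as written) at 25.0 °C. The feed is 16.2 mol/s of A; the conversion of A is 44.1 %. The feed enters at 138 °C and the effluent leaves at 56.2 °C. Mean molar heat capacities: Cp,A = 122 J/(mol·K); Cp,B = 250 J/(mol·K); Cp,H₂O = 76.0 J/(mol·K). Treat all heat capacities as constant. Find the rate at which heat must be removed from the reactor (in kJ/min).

Q_out = 19300 kJ/min

Extent of reaction ξ = 0.441 × 16.2 / 2 = 3.5721 mol/s
Reaction term: ξ·ΔH°_rxn = 3.5721 × -47.5 = -169.67 kJ/s
Sensible, feed 138→25 °C: -223.33 kJ/s
Outlet flows (mol/s): A 9.0558, B 3.5721, H₂O 3.5721
Sensible, products 25→56.2 °C: 70.803 kJ/s
Q = ΔH = -322.21 kJ/s = -322.21 kW
Heat removed = 19332 kJ/min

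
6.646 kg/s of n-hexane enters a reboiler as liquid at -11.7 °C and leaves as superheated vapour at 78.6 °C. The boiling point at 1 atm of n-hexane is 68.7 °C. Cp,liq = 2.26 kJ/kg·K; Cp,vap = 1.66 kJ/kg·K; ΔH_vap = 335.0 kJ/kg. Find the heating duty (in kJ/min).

liquid -11.7→68.7 °C: 181.7 kJ/kg
vaporisation at 68.7 °C: 335 kJ/kg
vapour 68.7→78.6 °C: 16.434 kJ/kg
Δh = 181.7 + 335 + 16.434 = 533.14 kJ/kg
Q = ṁ·Δh = 6.646 kg/s × 533.14 kJ/kg = 3543.2 kJ/s
|Q| = 3543.2 kW = 212590 kJ/min

Q = 213000 kJ/min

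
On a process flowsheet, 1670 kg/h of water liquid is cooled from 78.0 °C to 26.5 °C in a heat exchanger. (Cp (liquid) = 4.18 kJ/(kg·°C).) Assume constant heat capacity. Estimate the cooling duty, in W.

Q = ṁ·Cp·ΔT = 1670 × 4.18 × (26.5 − 78.0) = -359500 kJ/h
Converting: 359500 / 3600 s = 99.861 kW
Cooling duty = 99861 W

Q_c = 99900 W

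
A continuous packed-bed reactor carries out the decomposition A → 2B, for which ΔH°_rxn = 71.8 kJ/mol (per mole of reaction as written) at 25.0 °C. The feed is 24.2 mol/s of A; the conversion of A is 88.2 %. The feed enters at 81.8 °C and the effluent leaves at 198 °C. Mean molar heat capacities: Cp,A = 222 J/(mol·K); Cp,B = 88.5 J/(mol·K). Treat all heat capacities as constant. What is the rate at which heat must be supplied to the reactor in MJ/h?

Q_in = 7170 MJ/h

Extent of reaction ξ = 0.882 × 24.2 = 21.344 mol/s
Reaction term: ξ·ΔH°_rxn = 21.344 × 71.8 = 1532.5 kJ/s
Sensible, feed 81.8→25 °C: -305.15 kJ/s
Outlet flows (mol/s): A 2.8556, B 42.689
Sensible, products 25→198 °C: 763.26 kJ/s
Q = ΔH = 1990.6 kJ/s = 1990.6 kW
Heat supplied = 7166.3 MJ/h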